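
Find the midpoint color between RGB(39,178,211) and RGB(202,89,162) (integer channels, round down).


Midpoint: each channel = ⌊(C₁+C₂)/2⌋
R: ⌊(39+202)/2⌋ = 120
G: ⌊(178+89)/2⌋ = 133
B: ⌊(211+162)/2⌋ = 186
= RGB(120, 133, 186)


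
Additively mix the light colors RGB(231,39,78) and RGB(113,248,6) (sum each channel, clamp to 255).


Additive: each channel = min(255, C₁+C₂)
R: 231+113 = 344 → 255
G: 39+248 = 287 → 255
B: 78+6 = 84 → 84
= RGB(255, 255, 84)


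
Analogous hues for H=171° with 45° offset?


Base hue: 171°
Left analog: (171 - 45) mod 360 = 126°
Right analog: (171 + 45) mod 360 = 216°
Analogous hues = 126° and 216°


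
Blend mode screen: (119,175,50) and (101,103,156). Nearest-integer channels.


Screen: C = 255 - (255-A)×(255-B)/255, rounded to nearest integer
R: 255 - (255-119)×(255-101)/255 = 255 - 20944/255 ≈ 255 - 82.133 = 172.867 → 173
G: 255 - (255-175)×(255-103)/255 = 255 - 12160/255 ≈ 255 - 47.686 = 207.314 → 207
B: 255 - (255-50)×(255-156)/255 = 255 - 20295/255 ≈ 255 - 79.588 = 175.412 → 175
= RGB(173, 207, 175)


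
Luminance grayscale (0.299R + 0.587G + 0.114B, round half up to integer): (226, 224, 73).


Gray = 0.299×R + 0.587×G + 0.114×B
Gray = 0.299×226 + 0.587×224 + 0.114×73
Gray = 67.574 + 131.488 + 8.322
Gray = 207.384 → round half up → 207
Gray = 207


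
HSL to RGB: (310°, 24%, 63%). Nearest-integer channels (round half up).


H=310°, S=0.24, L=0.63
C = (1-|2L-1|)×S = (1-|0.26|)×0.24 = 0.1776
H' = H/60 = 310/60 ≈ 5.1667; X = C×(1-|H' mod 2 - 1|) = 0.148
m = L - C/2 = 0.63 - 0.0888 = 0.5412
Sector ⌊H'⌋ = 5 → (R',G',B') = (0.1776, 0.0, 0.148)
RGB = ((R'+m)×255, (G'+m)×255, (B'+m)×255) = (183.294, 138.006, 175.746)
Round half up → RGB(183, 138, 176)


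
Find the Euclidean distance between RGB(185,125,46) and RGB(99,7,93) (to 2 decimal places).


d = √[(R₁-R₂)² + (G₁-G₂)² + (B₁-B₂)²]
d = √[(185-99)² + (125-7)² + (46-93)²]
d = √[7396 + 13924 + 2209]
d = √23529
d ≈ 153.39


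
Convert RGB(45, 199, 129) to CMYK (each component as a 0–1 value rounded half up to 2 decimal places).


R'=45/255≈0.1765, G'=199/255≈0.7804, B'=129/255≈0.5059
K = 1 - max(R',G',B') = 1 - 199/255 = 56/255 = 0.21960… → 0.22
(1-R'-K)/(1-K) simplifies to (max-R)/max with max = 199:
C = (199-45)/199 = 154/199 = 0.77386… → 0.77
M = (199-199)/199 = 0/199 = 0 → 0.00
Y = (199-129)/199 = 70/199 = 0.35175… → 0.35
= CMYK(0.77, 0.00, 0.35, 0.22)


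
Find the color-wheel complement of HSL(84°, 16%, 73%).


Complement = opposite side of color wheel = hue + 180°
H' = (84 + 180) mod 360 = 264°
S and L unchanged.
= HSL(264°, 16%, 73%)


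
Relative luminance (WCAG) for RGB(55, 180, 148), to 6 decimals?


Linearize each channel (sRGB transfer function): c = v/255; c_lin = c/12.92 if c ≤ 0.04045, else ((c+0.055)/1.055)^2.4
  R: 55/255 ≈ 0.215686 > 0.04045 → ((0.215686+0.055)/1.055)^2.4 ≈ 0.038204
  G: 180/255 ≈ 0.705882 > 0.04045 → ((0.705882+0.055)/1.055)^2.4 ≈ 0.456411
  B: 148/255 ≈ 0.580392 > 0.04045 → ((0.580392+0.055)/1.055)^2.4 ≈ 0.296138
R_lin = 0.038204, G_lin = 0.456411, B_lin = 0.296138
L = 0.2126×R + 0.7152×G + 0.0722×B
L = 0.2126×0.038204 + 0.7152×0.456411 + 0.0722×0.296138
L ≈ 0.355929


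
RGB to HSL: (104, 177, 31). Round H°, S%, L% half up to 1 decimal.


Normalize: R'=104/255≈0.4078, G'=177/255≈0.6941, B'=31/255≈0.1216
Max=177/255, Min=31/255, Δ=Max-Min=146/255
L = (Max+Min)/2 = (177+31)/510 = 208/510 = 0.40784… → L = 40.8%
L ≤ 0.5 → S = Δ/(Max+Min) = 146/(177+31) = 146/208 = 0.70192… → S = 70.2%
(the 1/255 factors cancel in S and H, so raw channel differences can be used)
Max is G' → H = 60 × ((B-R)/Δ + 2) = 60 × ((31-104)/146 + 2)
  -73/146 + 2 = -0.5 + 2 = 1.5
  H = 60 × 1.5 = 90° → H = 90.0°
= HSL(90.0°, 70.2%, 40.8%)


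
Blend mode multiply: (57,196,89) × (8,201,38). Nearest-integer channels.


Multiply: C = A×B/255, rounded to nearest integer
R: 57×8/255 = 456/255 ≈ 1.788 → 2
G: 196×201/255 = 39396/255 ≈ 154.494 → 154
B: 89×38/255 = 3382/255 ≈ 13.263 → 13
= RGB(2, 154, 13)


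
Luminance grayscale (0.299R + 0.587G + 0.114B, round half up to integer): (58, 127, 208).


Gray = 0.299×R + 0.587×G + 0.114×B
Gray = 0.299×58 + 0.587×127 + 0.114×208
Gray = 17.342 + 74.549 + 23.712
Gray = 115.603 → round half up → 116
Gray = 116


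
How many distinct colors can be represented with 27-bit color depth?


Colors = 2^bits = 2^27
= 134,217,728 colors


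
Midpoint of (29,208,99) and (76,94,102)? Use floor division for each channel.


Midpoint: each channel = ⌊(C₁+C₂)/2⌋
R: ⌊(29+76)/2⌋ = 52
G: ⌊(208+94)/2⌋ = 151
B: ⌊(99+102)/2⌋ = 100
= RGB(52, 151, 100)


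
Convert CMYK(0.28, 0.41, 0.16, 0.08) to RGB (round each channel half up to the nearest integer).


R = 255 × (1-C) × (1-K) = 255 × 0.72 × 0.92 = 168.912 → 169
G = 255 × (1-M) × (1-K) = 255 × 0.59 × 0.92 = 138.414 → 138
B = 255 × (1-Y) × (1-K) = 255 × 0.84 × 0.92 = 197.064 → 197
= RGB(169, 138, 197)


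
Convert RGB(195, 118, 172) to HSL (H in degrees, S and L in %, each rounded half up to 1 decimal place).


Normalize: R'=195/255≈0.7647, G'=118/255≈0.4627, B'=172/255≈0.6745
Max=195/255, Min=118/255, Δ=Max-Min=77/255
L = (Max+Min)/2 = (195+118)/510 = 313/510 = 0.61372… → L = 61.4%
L > 0.5 → S = Δ/(2-Max-Min) = 77/(510-195-118) = 77/197 = 0.39086… → S = 39.1%
(the 1/255 factors cancel in S and H, so raw channel differences can be used)
Max is R' → H = 60 × (((G-B)/Δ) mod 6) = 60 × (((118-172)/77) mod 6)
  (-54)/77 = -0.7012…; negative, so add 6 → 5.2987…
  H = 60 × 5.2987… = 317.922…° → H = 317.9°
= HSL(317.9°, 39.1%, 61.4%)


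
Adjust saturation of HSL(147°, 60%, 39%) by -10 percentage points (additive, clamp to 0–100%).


Original S = 60%
Adjustment = -10 percentage points
New S = 60 + (-10) = 50
Clamp to [0, 100] → 50
= HSL(147°, 50%, 39%)


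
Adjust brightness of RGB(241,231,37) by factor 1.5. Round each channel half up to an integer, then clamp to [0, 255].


Multiply each channel by 1.5, round half up, clamp to [0, 255]
R: 241×1.5 = 361.5 → round → 362 → clamp → 255
G: 231×1.5 = 346.5 → round → 347 → clamp → 255
B: 37×1.5 = 55.5 → round → 56
= RGB(255, 255, 56)


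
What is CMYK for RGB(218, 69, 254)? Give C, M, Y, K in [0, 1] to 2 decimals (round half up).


R'=218/255≈0.8549, G'=69/255≈0.2706, B'=254/255≈0.9961
K = 1 - max(R',G',B') = 1 - 254/255 = 1/255 = 0.00392… → 0.00
(1-R'-K)/(1-K) simplifies to (max-R)/max with max = 254:
C = (254-218)/254 = 36/254 = 0.14173… → 0.14
M = (254-69)/254 = 185/254 = 0.72834… → 0.73
Y = (254-254)/254 = 0/254 = 0 → 0.00
= CMYK(0.14, 0.73, 0.00, 0.00)


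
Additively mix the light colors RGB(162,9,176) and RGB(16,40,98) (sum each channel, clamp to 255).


Additive: each channel = min(255, C₁+C₂)
R: 162+16 = 178 → 178
G: 9+40 = 49 → 49
B: 176+98 = 274 → 255
= RGB(178, 49, 255)


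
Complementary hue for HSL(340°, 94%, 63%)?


Complement = opposite side of color wheel = hue + 180°
H' = (340 + 180) mod 360 = 160°
S and L unchanged.
= HSL(160°, 94%, 63%)


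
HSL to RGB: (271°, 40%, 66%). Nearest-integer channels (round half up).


H=271°, S=0.40, L=0.66
C = (1-|2L-1|)×S = (1-|0.32|)×0.40 = 0.272
H' = H/60 = 271/60 ≈ 4.5167; X = C×(1-|H' mod 2 - 1|) ≈ 0.1405
m = L - C/2 = 0.66 - 0.136 = 0.524
Sector ⌊H'⌋ = 4 → (R',G',B') = (≈0.1405, 0.0, 0.272)
RGB = ((R'+m)×255, (G'+m)×255, (B'+m)×255) = (169.456, 133.62, 202.98)
Round half up → RGB(169, 134, 203)


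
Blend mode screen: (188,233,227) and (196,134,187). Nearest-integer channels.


Screen: C = 255 - (255-A)×(255-B)/255, rounded to nearest integer
R: 255 - (255-188)×(255-196)/255 = 255 - 3953/255 ≈ 255 - 15.502 = 239.498 → 239
G: 255 - (255-233)×(255-134)/255 = 255 - 2662/255 ≈ 255 - 10.439 = 244.561 → 245
B: 255 - (255-227)×(255-187)/255 = 255 - 1904/255 ≈ 255 - 7.467 = 247.533 → 248
= RGB(239, 245, 248)


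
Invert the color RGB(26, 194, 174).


Invert: (255-R, 255-G, 255-B)
R: 255-26 = 229
G: 255-194 = 61
B: 255-174 = 81
= RGB(229, 61, 81)


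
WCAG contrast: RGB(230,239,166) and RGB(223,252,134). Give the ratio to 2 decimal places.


Linearize each sRGB channel c=v/255: c/12.92 if c ≤ 0.04045 else ((c+0.055)/1.055)^2.4
L = 0.2126×R_lin + 0.7152×G_lin + 0.0722×B_lin
Color 1 (230,239,166):
  R=230: 230/255≈0.9020 > 0.04045 → ((0.9020+0.055)/1.055)^2.4 ≈ 0.79130
  G=239: 239/255≈0.9373 > 0.04045 → ((0.9373+0.055)/1.055)^2.4 ≈ 0.86316
  B=166: 166/255≈0.6510 > 0.04045 → ((0.6510+0.055)/1.055)^2.4 ≈ 0.38133
  L1 = 0.2126×0.79130 + 0.7152×0.86316 + 0.0722×0.38133 ≈ 0.81309
Color 2 (223,252,134):
  R=223: 223/255≈0.8745 > 0.04045 → ((0.8745+0.055)/1.055)^2.4 ≈ 0.73791
  G=252: 252/255≈0.9882 > 0.04045 → ((0.9882+0.055)/1.055)^2.4 ≈ 0.97345
  B=134: 134/255≈0.5255 > 0.04045 → ((0.5255+0.055)/1.055)^2.4 ≈ 0.23840
  L2 = 0.2126×0.73791 + 0.7152×0.97345 + 0.0722×0.23840 ≈ 0.87030
Lighter = 0.87030, Darker = 0.81309
Ratio = (L_lighter + 0.05) / (L_darker + 0.05)
Ratio = (0.87030 + 0.05) / (0.81309 + 0.05) = 0.92030 / 0.86309 ≈ 1.0663
Ratio ≈ 1.07:1


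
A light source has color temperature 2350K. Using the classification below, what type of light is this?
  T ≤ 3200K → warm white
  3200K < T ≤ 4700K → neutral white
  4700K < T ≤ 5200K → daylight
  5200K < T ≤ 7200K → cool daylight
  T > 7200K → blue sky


Temperature: 2350K
2350K ≤ 3200K → warm white
Classification: warm white


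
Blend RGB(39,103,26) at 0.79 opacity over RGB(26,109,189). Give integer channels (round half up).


C = α×F + (1-α)×B, with 1-α = 0.21
R: 0.79×39 + 0.21×26 = 30.81 + 5.46 = 36.27 → 36
G: 0.79×103 + 0.21×109 = 81.37 + 22.89 = 104.26 → 104
B: 0.79×26 + 0.21×189 = 20.54 + 39.69 = 60.23 → 60
= RGB(36, 104, 60)


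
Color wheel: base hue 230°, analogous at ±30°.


Base hue: 230°
Left analog: (230 - 30) mod 360 = 200°
Right analog: (230 + 30) mod 360 = 260°
Analogous hues = 200° and 260°


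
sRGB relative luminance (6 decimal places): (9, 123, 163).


Linearize each channel (sRGB transfer function): c = v/255; c_lin = c/12.92 if c ≤ 0.04045, else ((c+0.055)/1.055)^2.4
  R: 9/255 ≈ 0.035294 ≤ 0.04045 → 0.035294/12.92 ≈ 0.002732
  G: 123/255 ≈ 0.482353 > 0.04045 → ((0.482353+0.055)/1.055)^2.4 ≈ 0.198069
  B: 163/255 ≈ 0.639216 > 0.04045 → ((0.639216+0.055)/1.055)^2.4 ≈ 0.366253
R_lin = 0.002732, G_lin = 0.198069, B_lin = 0.366253
L = 0.2126×R + 0.7152×G + 0.0722×B
L = 0.2126×0.002732 + 0.7152×0.198069 + 0.0722×0.366253
L ≈ 0.168683


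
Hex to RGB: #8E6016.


8E → 142 (R)
60 → 96 (G)
16 → 22 (B)
= RGB(142, 96, 22)


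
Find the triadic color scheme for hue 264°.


Triadic: equally spaced at 120° intervals
H1 = 264°
H2 = (264 + 120) mod 360 = 24°
H3 = (264 + 240) mod 360 = 144°
Triadic = 264°, 24°, 144°


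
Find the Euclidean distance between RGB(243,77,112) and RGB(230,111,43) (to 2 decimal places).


d = √[(R₁-R₂)² + (G₁-G₂)² + (B₁-B₂)²]
d = √[(243-230)² + (77-111)² + (112-43)²]
d = √[169 + 1156 + 4761]
d = √6086
d ≈ 78.01


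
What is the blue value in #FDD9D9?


Color: #FDD9D9
R = FD = 253
G = D9 = 217
B = D9 = 217
Blue = 217


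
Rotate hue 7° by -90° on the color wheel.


New hue = (H + rotation) mod 360
New hue = (7 -90) mod 360
= -83 mod 360
= 277°


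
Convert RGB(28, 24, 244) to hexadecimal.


R = 28 → 1C (hex)
G = 24 → 18 (hex)
B = 244 → F4 (hex)
Hex = #1C18F4


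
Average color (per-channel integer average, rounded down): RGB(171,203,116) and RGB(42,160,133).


Midpoint: each channel = ⌊(C₁+C₂)/2⌋
R: ⌊(171+42)/2⌋ = 106
G: ⌊(203+160)/2⌋ = 181
B: ⌊(116+133)/2⌋ = 124
= RGB(106, 181, 124)


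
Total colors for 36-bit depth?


Colors = 2^bits = 2^36
= 68,719,476,736 colors


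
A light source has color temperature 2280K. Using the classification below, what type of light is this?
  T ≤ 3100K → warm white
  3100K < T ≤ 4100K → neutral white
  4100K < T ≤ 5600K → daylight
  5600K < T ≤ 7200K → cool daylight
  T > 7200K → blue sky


Temperature: 2280K
2280K ≤ 3100K → warm white
Classification: warm white


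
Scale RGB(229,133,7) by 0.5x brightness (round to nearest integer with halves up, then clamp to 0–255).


Multiply each channel by 0.5, round half up, clamp to [0, 255]
R: 229×0.5 = 114.5 → round → 115
G: 133×0.5 = 66.5 → round → 67
B: 7×0.5 = 3.5 → round → 4
= RGB(115, 67, 4)


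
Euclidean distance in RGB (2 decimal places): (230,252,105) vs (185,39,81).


d = √[(R₁-R₂)² + (G₁-G₂)² + (B₁-B₂)²]
d = √[(230-185)² + (252-39)² + (105-81)²]
d = √[2025 + 45369 + 576]
d = √47970
d ≈ 219.02


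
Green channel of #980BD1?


Color: #980BD1
R = 98 = 152
G = 0B = 11
B = D1 = 209
Green = 11


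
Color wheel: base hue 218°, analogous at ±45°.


Base hue: 218°
Left analog: (218 - 45) mod 360 = 173°
Right analog: (218 + 45) mod 360 = 263°
Analogous hues = 173° and 263°


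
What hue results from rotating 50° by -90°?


New hue = (H + rotation) mod 360
New hue = (50 -90) mod 360
= -40 mod 360
= 320°


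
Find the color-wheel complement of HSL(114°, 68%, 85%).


Complement = opposite side of color wheel = hue + 180°
H' = (114 + 180) mod 360 = 294°
S and L unchanged.
= HSL(294°, 68%, 85%)


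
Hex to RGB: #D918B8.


D9 → 217 (R)
18 → 24 (G)
B8 → 184 (B)
= RGB(217, 24, 184)


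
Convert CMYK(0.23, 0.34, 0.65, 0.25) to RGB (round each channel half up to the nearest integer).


R = 255 × (1-C) × (1-K) = 255 × 0.77 × 0.75 = 147.2625 → 147
G = 255 × (1-M) × (1-K) = 255 × 0.66 × 0.75 = 126.225 → 126
B = 255 × (1-Y) × (1-K) = 255 × 0.35 × 0.75 = 66.9375 → 67
= RGB(147, 126, 67)


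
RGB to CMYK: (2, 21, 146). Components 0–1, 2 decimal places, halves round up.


R'=2/255≈0.0078, G'=21/255≈0.0824, B'=146/255≈0.5725
K = 1 - max(R',G',B') = 1 - 146/255 = 109/255 = 0.42745… → 0.43
(1-R'-K)/(1-K) simplifies to (max-R)/max with max = 146:
C = (146-2)/146 = 144/146 = 0.98630… → 0.99
M = (146-21)/146 = 125/146 = 0.85616… → 0.86
Y = (146-146)/146 = 0/146 = 0 → 0.00
= CMYK(0.99, 0.86, 0.00, 0.43)


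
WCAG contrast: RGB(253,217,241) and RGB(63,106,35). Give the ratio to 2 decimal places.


Linearize each sRGB channel c=v/255: c/12.92 if c ≤ 0.04045 else ((c+0.055)/1.055)^2.4
L = 0.2126×R_lin + 0.7152×G_lin + 0.0722×B_lin
Color 1 (253,217,241):
  R=253: 253/255≈0.9922 > 0.04045 → ((0.9922+0.055)/1.055)^2.4 ≈ 0.98225
  G=217: 217/255≈0.8510 > 0.04045 → ((0.8510+0.055)/1.055)^2.4 ≈ 0.69387
  B=241: 241/255≈0.9451 > 0.04045 → ((0.9451+0.055)/1.055)^2.4 ≈ 0.87962
  L1 = 0.2126×0.98225 + 0.7152×0.69387 + 0.0722×0.87962 ≈ 0.76859
Color 2 (63,106,35):
  R=63: 63/255≈0.2471 > 0.04045 → ((0.2471+0.055)/1.055)^2.4 ≈ 0.04971
  G=106: 106/255≈0.4157 > 0.04045 → ((0.4157+0.055)/1.055)^2.4 ≈ 0.14413
  B=35: 35/255≈0.1373 > 0.04045 → ((0.1373+0.055)/1.055)^2.4 ≈ 0.01681
  L2 = 0.2126×0.04971 + 0.7152×0.14413 + 0.0722×0.01681 ≈ 0.11486
Lighter = 0.76859, Darker = 0.11486
Ratio = (L_lighter + 0.05) / (L_darker + 0.05)
Ratio = (0.76859 + 0.05) / (0.11486 + 0.05) = 0.81859 / 0.16486 ≈ 4.9653
Ratio ≈ 4.97:1


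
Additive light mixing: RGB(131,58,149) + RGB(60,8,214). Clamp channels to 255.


Additive: each channel = min(255, C₁+C₂)
R: 131+60 = 191 → 191
G: 58+8 = 66 → 66
B: 149+214 = 363 → 255
= RGB(191, 66, 255)


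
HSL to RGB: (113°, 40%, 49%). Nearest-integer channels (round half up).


H=113°, S=0.40, L=0.49
C = (1-|2L-1|)×S = (1-|-0.02|)×0.40 = 0.392
H' = H/60 = 113/60 ≈ 1.8833; X = C×(1-|H' mod 2 - 1|) ≈ 0.0457
m = L - C/2 = 0.49 - 0.196 = 0.294
Sector ⌊H'⌋ = 1 → (R',G',B') = (≈0.0457, 0.392, 0.0)
RGB = ((R'+m)×255, (G'+m)×255, (B'+m)×255) = (86.632, 174.93, 74.97)
Round half up → RGB(87, 175, 75)


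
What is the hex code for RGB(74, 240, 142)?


R = 74 → 4A (hex)
G = 240 → F0 (hex)
B = 142 → 8E (hex)
Hex = #4AF08E


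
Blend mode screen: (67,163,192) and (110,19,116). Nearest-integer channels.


Screen: C = 255 - (255-A)×(255-B)/255, rounded to nearest integer
R: 255 - (255-67)×(255-110)/255 = 255 - 27260/255 ≈ 255 - 106.902 = 148.098 → 148
G: 255 - (255-163)×(255-19)/255 = 255 - 21712/255 ≈ 255 - 85.145 = 169.855 → 170
B: 255 - (255-192)×(255-116)/255 = 255 - 8757/255 ≈ 255 - 34.341 = 220.659 → 221
= RGB(148, 170, 221)


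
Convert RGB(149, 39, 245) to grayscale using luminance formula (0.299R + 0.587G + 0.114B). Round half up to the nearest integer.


Gray = 0.299×R + 0.587×G + 0.114×B
Gray = 0.299×149 + 0.587×39 + 0.114×245
Gray = 44.551 + 22.893 + 27.930
Gray = 95.374 → round half up → 95
Gray = 95


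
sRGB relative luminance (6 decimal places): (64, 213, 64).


Linearize each channel (sRGB transfer function): c = v/255; c_lin = c/12.92 if c ≤ 0.04045, else ((c+0.055)/1.055)^2.4
  R: 64/255 ≈ 0.250980 > 0.04045 → ((0.250980+0.055)/1.055)^2.4 ≈ 0.051269
  G: 213/255 ≈ 0.835294 > 0.04045 → ((0.835294+0.055)/1.055)^2.4 ≈ 0.665387
  B: 64/255 ≈ 0.250980 > 0.04045 → ((0.250980+0.055)/1.055)^2.4 ≈ 0.051269
R_lin = 0.051269, G_lin = 0.665387, B_lin = 0.051269
L = 0.2126×R + 0.7152×G + 0.0722×B
L = 0.2126×0.051269 + 0.7152×0.665387 + 0.0722×0.051269
L ≈ 0.490487


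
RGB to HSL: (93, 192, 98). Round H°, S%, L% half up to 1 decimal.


Normalize: R'=93/255≈0.3647, G'=192/255≈0.7529, B'=98/255≈0.3843
Max=192/255, Min=93/255, Δ=Max-Min=99/255
L = (Max+Min)/2 = (192+93)/510 = 285/510 = 0.55882… → L = 55.9%
L > 0.5 → S = Δ/(2-Max-Min) = 99/(510-192-93) = 99/225 = 0.44 → S = 44.0%
(the 1/255 factors cancel in S and H, so raw channel differences can be used)
Max is G' → H = 60 × ((B-R)/Δ + 2) = 60 × ((98-93)/99 + 2)
  5/99 + 2 = 0.0505… + 2 = 2.0505…
  H = 60 × 2.0505… = 123.030…° → H = 123.0°
= HSL(123.0°, 44.0%, 55.9%)


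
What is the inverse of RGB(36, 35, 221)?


Invert: (255-R, 255-G, 255-B)
R: 255-36 = 219
G: 255-35 = 220
B: 255-221 = 34
= RGB(219, 220, 34)


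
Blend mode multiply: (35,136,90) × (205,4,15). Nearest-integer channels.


Multiply: C = A×B/255, rounded to nearest integer
R: 35×205/255 = 7175/255 ≈ 28.137 → 28
G: 136×4/255 = 544/255 ≈ 2.133 → 2
B: 90×15/255 = 1350/255 ≈ 5.294 → 5
= RGB(28, 2, 5)


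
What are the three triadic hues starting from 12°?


Triadic: equally spaced at 120° intervals
H1 = 12°
H2 = (12 + 120) mod 360 = 132°
H3 = (12 + 240) mod 360 = 252°
Triadic = 12°, 132°, 252°


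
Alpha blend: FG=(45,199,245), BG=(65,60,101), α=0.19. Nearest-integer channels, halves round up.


C = α×F + (1-α)×B, with 1-α = 0.81
R: 0.19×45 + 0.81×65 = 8.55 + 52.65 = 61.20 → 61
G: 0.19×199 + 0.81×60 = 37.81 + 48.60 = 86.41 → 86
B: 0.19×245 + 0.81×101 = 46.55 + 81.81 = 128.36 → 128
= RGB(61, 86, 128)


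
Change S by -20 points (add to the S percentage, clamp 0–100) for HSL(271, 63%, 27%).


Original S = 63%
Adjustment = -20 percentage points
New S = 63 + (-20) = 43
Clamp to [0, 100] → 43
= HSL(271°, 43%, 27%)


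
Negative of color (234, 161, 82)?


Invert: (255-R, 255-G, 255-B)
R: 255-234 = 21
G: 255-161 = 94
B: 255-82 = 173
= RGB(21, 94, 173)


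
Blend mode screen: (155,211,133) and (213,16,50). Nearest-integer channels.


Screen: C = 255 - (255-A)×(255-B)/255, rounded to nearest integer
R: 255 - (255-155)×(255-213)/255 = 255 - 4200/255 ≈ 255 - 16.471 = 238.529 → 239
G: 255 - (255-211)×(255-16)/255 = 255 - 10516/255 ≈ 255 - 41.239 = 213.761 → 214
B: 255 - (255-133)×(255-50)/255 = 255 - 25010/255 ≈ 255 - 98.078 = 156.922 → 157
= RGB(239, 214, 157)


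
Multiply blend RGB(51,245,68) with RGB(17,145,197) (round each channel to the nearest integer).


Multiply: C = A×B/255, rounded to nearest integer
R: 51×17/255 = 867/255 ≈ 3.400 → 3
G: 245×145/255 = 35525/255 ≈ 139.314 → 139
B: 68×197/255 = 13396/255 ≈ 52.533 → 53
= RGB(3, 139, 53)


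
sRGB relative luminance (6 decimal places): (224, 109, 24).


Linearize each channel (sRGB transfer function): c = v/255; c_lin = c/12.92 if c ≤ 0.04045, else ((c+0.055)/1.055)^2.4
  R: 224/255 ≈ 0.878431 > 0.04045 → ((0.878431+0.055)/1.055)^2.4 ≈ 0.745404
  G: 109/255 ≈ 0.427451 > 0.04045 → ((0.427451+0.055)/1.055)^2.4 ≈ 0.152926
  B: 24/255 ≈ 0.094118 > 0.04045 → ((0.094118+0.055)/1.055)^2.4 ≈ 0.009134
R_lin = 0.745404, G_lin = 0.152926, B_lin = 0.009134
L = 0.2126×R + 0.7152×G + 0.0722×B
L = 0.2126×0.745404 + 0.7152×0.152926 + 0.0722×0.009134
L ≈ 0.268505


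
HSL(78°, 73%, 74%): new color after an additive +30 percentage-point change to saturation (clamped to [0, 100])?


Original S = 73%
Adjustment = +30 percentage points
New S = 73 + (30) = 103
Clamp to [0, 100] → 100
= HSL(78°, 100%, 74%)


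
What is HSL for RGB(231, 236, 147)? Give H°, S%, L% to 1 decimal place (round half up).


Normalize: R'=231/255≈0.9059, G'=236/255≈0.9255, B'=147/255≈0.5765
Max=236/255, Min=147/255, Δ=Max-Min=89/255
L = (Max+Min)/2 = (236+147)/510 = 383/510 = 0.75098… → L = 75.1%
L > 0.5 → S = Δ/(2-Max-Min) = 89/(510-236-147) = 89/127 = 0.70078… → S = 70.1%
(the 1/255 factors cancel in S and H, so raw channel differences can be used)
Max is G' → H = 60 × ((B-R)/Δ + 2) = 60 × ((147-231)/89 + 2)
  -84/89 + 2 = -0.9438… + 2 = 1.0561…
  H = 60 × 1.0561… = 63.370…° → H = 63.4°
= HSL(63.4°, 70.1%, 75.1%)


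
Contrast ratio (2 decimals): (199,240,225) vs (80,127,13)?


Linearize each sRGB channel c=v/255: c/12.92 if c ≤ 0.04045 else ((c+0.055)/1.055)^2.4
L = 0.2126×R_lin + 0.7152×G_lin + 0.0722×B_lin
Color 1 (199,240,225):
  R=199: 199/255≈0.7804 > 0.04045 → ((0.7804+0.055)/1.055)^2.4 ≈ 0.57112
  G=240: 240/255≈0.9412 > 0.04045 → ((0.9412+0.055)/1.055)^2.4 ≈ 0.87137
  B=225: 225/255≈0.8824 > 0.04045 → ((0.8824+0.055)/1.055)^2.4 ≈ 0.75294
  L1 = 0.2126×0.57112 + 0.7152×0.87137 + 0.0722×0.75294 ≈ 0.79899
Color 2 (80,127,13):
  R=80: 80/255≈0.3137 > 0.04045 → ((0.3137+0.055)/1.055)^2.4 ≈ 0.08022
  G=127: 127/255≈0.4980 > 0.04045 → ((0.4980+0.055)/1.055)^2.4 ≈ 0.21223
  B=13: 13/255≈0.0510 > 0.04045 → ((0.0510+0.055)/1.055)^2.4 ≈ 0.00402
  L2 = 0.2126×0.08022 + 0.7152×0.21223 + 0.0722×0.00402 ≈ 0.16913
Lighter = 0.79899, Darker = 0.16913
Ratio = (L_lighter + 0.05) / (L_darker + 0.05)
Ratio = (0.79899 + 0.05) / (0.16913 + 0.05) = 0.84899 / 0.21913 ≈ 3.8743
Ratio ≈ 3.87:1


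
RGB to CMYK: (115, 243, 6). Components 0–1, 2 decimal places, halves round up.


R'=115/255≈0.4510, G'=243/255≈0.9529, B'=6/255≈0.0235
K = 1 - max(R',G',B') = 1 - 243/255 = 12/255 = 0.04705… → 0.05
(1-R'-K)/(1-K) simplifies to (max-R)/max with max = 243:
C = (243-115)/243 = 128/243 = 0.52674… → 0.53
M = (243-243)/243 = 0/243 = 0 → 0.00
Y = (243-6)/243 = 237/243 = 0.97530… → 0.98
= CMYK(0.53, 0.00, 0.98, 0.05)


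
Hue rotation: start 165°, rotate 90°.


New hue = (H + rotation) mod 360
New hue = (165 + 90) mod 360
= 255 mod 360
= 255°


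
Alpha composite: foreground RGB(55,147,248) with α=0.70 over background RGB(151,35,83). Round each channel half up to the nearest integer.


C = α×F + (1-α)×B, with 1-α = 0.30
R: 0.70×55 + 0.30×151 = 38.50 + 45.30 = 83.80 → 84
G: 0.70×147 + 0.30×35 = 102.90 + 10.50 = 113.40 → 113
B: 0.70×248 + 0.30×83 = 173.60 + 24.90 = 198.50 → 199
= RGB(84, 113, 199)


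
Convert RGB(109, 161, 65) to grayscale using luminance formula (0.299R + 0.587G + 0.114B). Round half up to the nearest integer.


Gray = 0.299×R + 0.587×G + 0.114×B
Gray = 0.299×109 + 0.587×161 + 0.114×65
Gray = 32.591 + 94.507 + 7.410
Gray = 134.508 → round half up → 135
Gray = 135


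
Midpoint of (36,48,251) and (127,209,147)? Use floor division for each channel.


Midpoint: each channel = ⌊(C₁+C₂)/2⌋
R: ⌊(36+127)/2⌋ = 81
G: ⌊(48+209)/2⌋ = 128
B: ⌊(251+147)/2⌋ = 199
= RGB(81, 128, 199)


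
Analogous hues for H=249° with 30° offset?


Base hue: 249°
Left analog: (249 - 30) mod 360 = 219°
Right analog: (249 + 30) mod 360 = 279°
Analogous hues = 219° and 279°


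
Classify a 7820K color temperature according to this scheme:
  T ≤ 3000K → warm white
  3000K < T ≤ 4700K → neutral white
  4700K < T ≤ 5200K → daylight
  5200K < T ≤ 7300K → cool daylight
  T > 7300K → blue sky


Temperature: 7820K
7820K > 7300K → blue sky
Classification: blue sky


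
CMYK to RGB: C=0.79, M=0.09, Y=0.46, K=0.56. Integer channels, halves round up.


R = 255 × (1-C) × (1-K) = 255 × 0.21 × 0.44 = 23.562 → 24
G = 255 × (1-M) × (1-K) = 255 × 0.91 × 0.44 = 102.102 → 102
B = 255 × (1-Y) × (1-K) = 255 × 0.54 × 0.44 = 60.588 → 61
= RGB(24, 102, 61)


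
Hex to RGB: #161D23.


16 → 22 (R)
1D → 29 (G)
23 → 35 (B)
= RGB(22, 29, 35)


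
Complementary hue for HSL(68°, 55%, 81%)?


Complement = opposite side of color wheel = hue + 180°
H' = (68 + 180) mod 360 = 248°
S and L unchanged.
= HSL(248°, 55%, 81%)


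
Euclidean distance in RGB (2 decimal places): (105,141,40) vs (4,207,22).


d = √[(R₁-R₂)² + (G₁-G₂)² + (B₁-B₂)²]
d = √[(105-4)² + (141-207)² + (40-22)²]
d = √[10201 + 4356 + 324]
d = √14881
d ≈ 121.99


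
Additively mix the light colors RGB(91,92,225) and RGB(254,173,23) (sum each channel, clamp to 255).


Additive: each channel = min(255, C₁+C₂)
R: 91+254 = 345 → 255
G: 92+173 = 265 → 255
B: 225+23 = 248 → 248
= RGB(255, 255, 248)


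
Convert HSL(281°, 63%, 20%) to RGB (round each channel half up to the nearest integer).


H=281°, S=0.63, L=0.20
C = (1-|2L-1|)×S = (1-|-0.60|)×0.63 = 0.252
H' = H/60 = 281/60 ≈ 4.6833; X = C×(1-|H' mod 2 - 1|) = 0.1722
m = L - C/2 = 0.20 - 0.126 = 0.074
Sector ⌊H'⌋ = 4 → (R',G',B') = (0.1722, 0.0, 0.252)
RGB = ((R'+m)×255, (G'+m)×255, (B'+m)×255) = (62.781, 18.87, 83.13)
Round half up → RGB(63, 19, 83)


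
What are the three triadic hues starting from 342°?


Triadic: equally spaced at 120° intervals
H1 = 342°
H2 = (342 + 120) mod 360 = 102°
H3 = (342 + 240) mod 360 = 222°
Triadic = 342°, 102°, 222°


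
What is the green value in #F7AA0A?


Color: #F7AA0A
R = F7 = 247
G = AA = 170
B = 0A = 10
Green = 170


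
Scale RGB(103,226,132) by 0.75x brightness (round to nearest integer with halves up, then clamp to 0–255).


Multiply each channel by 0.75, round half up, clamp to [0, 255]
R: 103×0.75 = 77.25 → round → 77
G: 226×0.75 = 169.5 → round → 170
B: 132×0.75 = 99
= RGB(77, 170, 99)


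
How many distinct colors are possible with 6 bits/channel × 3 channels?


Total bits = 6 bits/channel × 3 channels = 18 bits
Distinct colors = 2^18
= 262,144 colors


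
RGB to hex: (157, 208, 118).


R = 157 → 9D (hex)
G = 208 → D0 (hex)
B = 118 → 76 (hex)
Hex = #9DD076


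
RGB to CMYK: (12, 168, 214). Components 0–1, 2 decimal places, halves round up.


R'=12/255≈0.0471, G'=168/255≈0.6588, B'=214/255≈0.8392
K = 1 - max(R',G',B') = 1 - 214/255 = 41/255 = 0.16078… → 0.16
(1-R'-K)/(1-K) simplifies to (max-R)/max with max = 214:
C = (214-12)/214 = 202/214 = 0.94392… → 0.94
M = (214-168)/214 = 46/214 = 0.21495… → 0.21
Y = (214-214)/214 = 0/214 = 0 → 0.00
= CMYK(0.94, 0.21, 0.00, 0.16)


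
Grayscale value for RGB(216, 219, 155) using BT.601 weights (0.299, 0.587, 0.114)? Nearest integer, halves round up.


Gray = 0.299×R + 0.587×G + 0.114×B
Gray = 0.299×216 + 0.587×219 + 0.114×155
Gray = 64.584 + 128.553 + 17.670
Gray = 210.807 → round half up → 211
Gray = 211


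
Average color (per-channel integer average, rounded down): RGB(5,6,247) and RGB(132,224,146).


Midpoint: each channel = ⌊(C₁+C₂)/2⌋
R: ⌊(5+132)/2⌋ = 68
G: ⌊(6+224)/2⌋ = 115
B: ⌊(247+146)/2⌋ = 196
= RGB(68, 115, 196)


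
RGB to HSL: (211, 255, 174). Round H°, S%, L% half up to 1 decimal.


Normalize: R'=211/255≈0.8275, G'=255/255≈1.0000, B'=174/255≈0.6824
Max=255/255, Min=174/255, Δ=Max-Min=81/255
L = (Max+Min)/2 = (255+174)/510 = 429/510 = 0.84117… → L = 84.1%
L > 0.5 → S = Δ/(2-Max-Min) = 81/(510-255-174) = 81/81 = 1 → S = 100.0%
(the 1/255 factors cancel in S and H, so raw channel differences can be used)
Max is G' → H = 60 × ((B-R)/Δ + 2) = 60 × ((174-211)/81 + 2)
  -37/81 + 2 = -0.4567… + 2 = 1.5432…
  H = 60 × 1.5432… = 92.592…° → H = 92.6°
= HSL(92.6°, 100.0%, 84.1%)


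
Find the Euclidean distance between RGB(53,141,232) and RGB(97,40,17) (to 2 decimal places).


d = √[(R₁-R₂)² + (G₁-G₂)² + (B₁-B₂)²]
d = √[(53-97)² + (141-40)² + (232-17)²]
d = √[1936 + 10201 + 46225]
d = √58362
d ≈ 241.58


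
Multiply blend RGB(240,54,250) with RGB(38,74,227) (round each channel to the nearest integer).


Multiply: C = A×B/255, rounded to nearest integer
R: 240×38/255 = 9120/255 ≈ 35.765 → 36
G: 54×74/255 = 3996/255 ≈ 15.671 → 16
B: 250×227/255 = 56750/255 ≈ 222.549 → 223
= RGB(36, 16, 223)


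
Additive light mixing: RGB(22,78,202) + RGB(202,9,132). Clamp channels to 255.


Additive: each channel = min(255, C₁+C₂)
R: 22+202 = 224 → 224
G: 78+9 = 87 → 87
B: 202+132 = 334 → 255
= RGB(224, 87, 255)


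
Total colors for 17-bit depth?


Colors = 2^bits = 2^17
= 131,072 colors


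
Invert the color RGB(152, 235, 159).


Invert: (255-R, 255-G, 255-B)
R: 255-152 = 103
G: 255-235 = 20
B: 255-159 = 96
= RGB(103, 20, 96)


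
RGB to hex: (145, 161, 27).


R = 145 → 91 (hex)
G = 161 → A1 (hex)
B = 27 → 1B (hex)
Hex = #91A11B


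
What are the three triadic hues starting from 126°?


Triadic: equally spaced at 120° intervals
H1 = 126°
H2 = (126 + 120) mod 360 = 246°
H3 = (126 + 240) mod 360 = 6°
Triadic = 126°, 246°, 6°


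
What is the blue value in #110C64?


Color: #110C64
R = 11 = 17
G = 0C = 12
B = 64 = 100
Blue = 100


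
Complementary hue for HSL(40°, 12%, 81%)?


Complement = opposite side of color wheel = hue + 180°
H' = (40 + 180) mod 360 = 220°
S and L unchanged.
= HSL(220°, 12%, 81%)


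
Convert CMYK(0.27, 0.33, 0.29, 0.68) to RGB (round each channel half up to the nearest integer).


R = 255 × (1-C) × (1-K) = 255 × 0.73 × 0.32 = 59.568 → 60
G = 255 × (1-M) × (1-K) = 255 × 0.67 × 0.32 = 54.672 → 55
B = 255 × (1-Y) × (1-K) = 255 × 0.71 × 0.32 = 57.936 → 58
= RGB(60, 55, 58)


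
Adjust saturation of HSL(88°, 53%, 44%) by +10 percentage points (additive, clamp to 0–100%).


Original S = 53%
Adjustment = +10 percentage points
New S = 53 + (10) = 63
Clamp to [0, 100] → 63
= HSL(88°, 63%, 44%)


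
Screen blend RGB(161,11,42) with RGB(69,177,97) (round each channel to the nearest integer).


Screen: C = 255 - (255-A)×(255-B)/255, rounded to nearest integer
R: 255 - (255-161)×(255-69)/255 = 255 - 17484/255 ≈ 255 - 68.565 = 186.435 → 186
G: 255 - (255-11)×(255-177)/255 = 255 - 19032/255 ≈ 255 - 74.635 = 180.365 → 180
B: 255 - (255-42)×(255-97)/255 = 255 - 33654/255 ≈ 255 - 131.976 = 123.024 → 123
= RGB(186, 180, 123)


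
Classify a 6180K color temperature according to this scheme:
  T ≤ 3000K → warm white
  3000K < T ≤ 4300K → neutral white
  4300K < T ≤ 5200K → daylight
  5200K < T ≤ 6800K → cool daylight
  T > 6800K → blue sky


Temperature: 6180K
5200K < 6180K ≤ 6800K → cool daylight
Classification: cool daylight


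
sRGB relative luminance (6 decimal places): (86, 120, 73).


Linearize each channel (sRGB transfer function): c = v/255; c_lin = c/12.92 if c ≤ 0.04045, else ((c+0.055)/1.055)^2.4
  R: 86/255 ≈ 0.337255 > 0.04045 → ((0.337255+0.055)/1.055)^2.4 ≈ 0.093059
  G: 120/255 ≈ 0.470588 > 0.04045 → ((0.470588+0.055)/1.055)^2.4 ≈ 0.187821
  B: 73/255 ≈ 0.286275 > 0.04045 → ((0.286275+0.055)/1.055)^2.4 ≈ 0.066626
R_lin = 0.093059, G_lin = 0.187821, B_lin = 0.066626
L = 0.2126×R + 0.7152×G + 0.0722×B
L = 0.2126×0.093059 + 0.7152×0.187821 + 0.0722×0.066626
L ≈ 0.158924


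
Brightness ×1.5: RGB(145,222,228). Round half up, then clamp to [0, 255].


Multiply each channel by 1.5, round half up, clamp to [0, 255]
R: 145×1.5 = 217.5 → round → 218
G: 222×1.5 = 333 → clamp → 255
B: 228×1.5 = 342 → clamp → 255
= RGB(218, 255, 255)


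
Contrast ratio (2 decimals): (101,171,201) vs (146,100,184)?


Linearize each sRGB channel c=v/255: c/12.92 if c ≤ 0.04045 else ((c+0.055)/1.055)^2.4
L = 0.2126×R_lin + 0.7152×G_lin + 0.0722×B_lin
Color 1 (101,171,201):
  R=101: 101/255≈0.3961 > 0.04045 → ((0.3961+0.055)/1.055)^2.4 ≈ 0.13014
  G=171: 171/255≈0.6706 > 0.04045 → ((0.6706+0.055)/1.055)^2.4 ≈ 0.40724
  B=201: 201/255≈0.7882 > 0.04045 → ((0.7882+0.055)/1.055)^2.4 ≈ 0.58408
  L1 = 0.2126×0.13014 + 0.7152×0.40724 + 0.0722×0.58408 ≈ 0.36110
Color 2 (146,100,184):
  R=146: 146/255≈0.5725 > 0.04045 → ((0.5725+0.055)/1.055)^2.4 ≈ 0.28744
  G=100: 100/255≈0.3922 > 0.04045 → ((0.3922+0.055)/1.055)^2.4 ≈ 0.12744
  B=184: 184/255≈0.7216 > 0.04045 → ((0.7216+0.055)/1.055)^2.4 ≈ 0.47932
  L2 = 0.2126×0.28744 + 0.7152×0.12744 + 0.0722×0.47932 ≈ 0.18686
Lighter = 0.36110, Darker = 0.18686
Ratio = (L_lighter + 0.05) / (L_darker + 0.05)
Ratio = (0.36110 + 0.05) / (0.18686 + 0.05) = 0.41110 / 0.23686 ≈ 1.7356
Ratio ≈ 1.74:1


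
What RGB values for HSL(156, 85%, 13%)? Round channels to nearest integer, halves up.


H=156°, S=0.85, L=0.13
C = (1-|2L-1|)×S = (1-|-0.74|)×0.85 = 0.221
H' = H/60 = 156/60 ≈ 2.6000; X = C×(1-|H' mod 2 - 1|) = 0.1326
m = L - C/2 = 0.13 - 0.1105 = 0.0195
Sector ⌊H'⌋ = 2 → (R',G',B') = (0.0, 0.221, 0.1326)
RGB = ((R'+m)×255, (G'+m)×255, (B'+m)×255) = (4.9725, 61.3275, 38.7855)
Round half up → RGB(5, 61, 39)


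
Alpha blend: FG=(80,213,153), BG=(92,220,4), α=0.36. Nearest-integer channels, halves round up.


C = α×F + (1-α)×B, with 1-α = 0.64
R: 0.36×80 + 0.64×92 = 28.80 + 58.88 = 87.68 → 88
G: 0.36×213 + 0.64×220 = 76.68 + 140.80 = 217.48 → 217
B: 0.36×153 + 0.64×4 = 55.08 + 2.56 = 57.64 → 58
= RGB(88, 217, 58)


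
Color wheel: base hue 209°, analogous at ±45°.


Base hue: 209°
Left analog: (209 - 45) mod 360 = 164°
Right analog: (209 + 45) mod 360 = 254°
Analogous hues = 164° and 254°


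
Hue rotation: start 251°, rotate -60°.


New hue = (H + rotation) mod 360
New hue = (251 -60) mod 360
= 191 mod 360
= 191°


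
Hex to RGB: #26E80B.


26 → 38 (R)
E8 → 232 (G)
0B → 11 (B)
= RGB(38, 232, 11)


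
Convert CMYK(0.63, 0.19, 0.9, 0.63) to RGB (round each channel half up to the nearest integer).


R = 255 × (1-C) × (1-K) = 255 × 0.37 × 0.37 = 34.9095 → 35
G = 255 × (1-M) × (1-K) = 255 × 0.81 × 0.37 = 76.4235 → 76
B = 255 × (1-Y) × (1-K) = 255 × 0.10 × 0.37 = 9.435 → 9
= RGB(35, 76, 9)


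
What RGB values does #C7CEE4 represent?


C7 → 199 (R)
CE → 206 (G)
E4 → 228 (B)
= RGB(199, 206, 228)


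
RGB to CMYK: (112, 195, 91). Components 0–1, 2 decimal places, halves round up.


R'=112/255≈0.4392, G'=195/255≈0.7647, B'=91/255≈0.3569
K = 1 - max(R',G',B') = 1 - 195/255 = 60/255 = 0.23529… → 0.24
(1-R'-K)/(1-K) simplifies to (max-R)/max with max = 195:
C = (195-112)/195 = 83/195 = 0.42564… → 0.43
M = (195-195)/195 = 0/195 = 0 → 0.00
Y = (195-91)/195 = 104/195 = 0.53333… → 0.53
= CMYK(0.43, 0.00, 0.53, 0.24)


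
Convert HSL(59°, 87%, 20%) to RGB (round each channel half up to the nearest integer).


H=59°, S=0.87, L=0.20
C = (1-|2L-1|)×S = (1-|-0.60|)×0.87 = 0.348
H' = H/60 = 59/60 ≈ 0.9833; X = C×(1-|H' mod 2 - 1|) = 0.3422
m = L - C/2 = 0.20 - 0.174 = 0.026
Sector ⌊H'⌋ = 0 → (R',G',B') = (0.348, 0.3422, 0.0)
RGB = ((R'+m)×255, (G'+m)×255, (B'+m)×255) = (95.37, 93.891, 6.63)
Round half up → RGB(95, 94, 7)


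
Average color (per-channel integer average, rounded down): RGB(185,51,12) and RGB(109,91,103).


Midpoint: each channel = ⌊(C₁+C₂)/2⌋
R: ⌊(185+109)/2⌋ = 147
G: ⌊(51+91)/2⌋ = 71
B: ⌊(12+103)/2⌋ = 57
= RGB(147, 71, 57)


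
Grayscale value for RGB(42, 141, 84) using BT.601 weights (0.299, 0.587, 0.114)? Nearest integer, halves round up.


Gray = 0.299×R + 0.587×G + 0.114×B
Gray = 0.299×42 + 0.587×141 + 0.114×84
Gray = 12.558 + 82.767 + 9.576
Gray = 104.901 → round half up → 105
Gray = 105


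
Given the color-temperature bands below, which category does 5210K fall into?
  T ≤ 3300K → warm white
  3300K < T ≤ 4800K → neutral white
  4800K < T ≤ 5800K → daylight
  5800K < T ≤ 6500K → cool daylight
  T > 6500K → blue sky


Temperature: 5210K
4800K < 5210K ≤ 5800K → daylight
Classification: daylight


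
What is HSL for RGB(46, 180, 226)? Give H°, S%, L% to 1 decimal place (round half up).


Normalize: R'=46/255≈0.1804, G'=180/255≈0.7059, B'=226/255≈0.8863
Max=226/255, Min=46/255, Δ=Max-Min=180/255
L = (Max+Min)/2 = (226+46)/510 = 272/510 = 0.53333… → L = 53.3%
L > 0.5 → S = Δ/(2-Max-Min) = 180/(510-226-46) = 180/238 = 0.75630… → S = 75.6%
(the 1/255 factors cancel in S and H, so raw channel differences can be used)
Max is B' → H = 60 × ((R-G)/Δ + 4) = 60 × ((46-180)/180 + 4)
  -134/180 + 4 = -0.7444… + 4 = 3.2555…
  H = 60 × 3.2555… = 195.333…° → H = 195.3°
= HSL(195.3°, 75.6%, 53.3%)


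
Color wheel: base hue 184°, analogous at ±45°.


Base hue: 184°
Left analog: (184 - 45) mod 360 = 139°
Right analog: (184 + 45) mod 360 = 229°
Analogous hues = 139° and 229°


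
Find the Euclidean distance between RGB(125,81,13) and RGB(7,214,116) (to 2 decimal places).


d = √[(R₁-R₂)² + (G₁-G₂)² + (B₁-B₂)²]
d = √[(125-7)² + (81-214)² + (13-116)²]
d = √[13924 + 17689 + 10609]
d = √42222
d ≈ 205.48


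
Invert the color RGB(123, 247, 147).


Invert: (255-R, 255-G, 255-B)
R: 255-123 = 132
G: 255-247 = 8
B: 255-147 = 108
= RGB(132, 8, 108)


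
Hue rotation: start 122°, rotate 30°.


New hue = (H + rotation) mod 360
New hue = (122 + 30) mod 360
= 152 mod 360
= 152°


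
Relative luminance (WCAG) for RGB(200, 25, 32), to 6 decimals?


Linearize each channel (sRGB transfer function): c = v/255; c_lin = c/12.92 if c ≤ 0.04045, else ((c+0.055)/1.055)^2.4
  R: 200/255 ≈ 0.784314 > 0.04045 → ((0.784314+0.055)/1.055)^2.4 ≈ 0.577580
  G: 25/255 ≈ 0.098039 > 0.04045 → ((0.098039+0.055)/1.055)^2.4 ≈ 0.009721
  B: 32/255 ≈ 0.125490 > 0.04045 → ((0.125490+0.055)/1.055)^2.4 ≈ 0.014444
R_lin = 0.577580, G_lin = 0.009721, B_lin = 0.014444
L = 0.2126×R + 0.7152×G + 0.0722×B
L = 0.2126×0.577580 + 0.7152×0.009721 + 0.0722×0.014444
L ≈ 0.130789


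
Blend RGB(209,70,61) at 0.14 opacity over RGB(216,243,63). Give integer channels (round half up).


C = α×F + (1-α)×B, with 1-α = 0.86
R: 0.14×209 + 0.86×216 = 29.26 + 185.76 = 215.02 → 215
G: 0.14×70 + 0.86×243 = 9.80 + 208.98 = 218.78 → 219
B: 0.14×61 + 0.86×63 = 8.54 + 54.18 = 62.72 → 63
= RGB(215, 219, 63)


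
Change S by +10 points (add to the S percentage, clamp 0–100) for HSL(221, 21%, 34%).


Original S = 21%
Adjustment = +10 percentage points
New S = 21 + (10) = 31
Clamp to [0, 100] → 31
= HSL(221°, 31%, 34%)


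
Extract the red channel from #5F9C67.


Color: #5F9C67
R = 5F = 95
G = 9C = 156
B = 67 = 103
Red = 95
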